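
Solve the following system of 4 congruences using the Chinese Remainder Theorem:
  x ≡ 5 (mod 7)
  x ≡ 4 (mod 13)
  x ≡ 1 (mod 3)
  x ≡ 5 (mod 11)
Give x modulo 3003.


Product of moduli M = 7 · 13 · 3 · 11 = 3003.
Merge one congruence at a time:
  Start: x ≡ 5 (mod 7).
  Combine with x ≡ 4 (mod 13); new modulus lcm = 91.
    Write x = 5 + 7·t and substitute into x ≡ 4 (mod 13): 7·t ≡ 4 − 5 = -1 (mod 13).
    Reduce coefficients mod 13: 7·t ≡ 12 (mod 13).
    The inverse of 7 mod 13 is 2 (since 7·2 = 14 = 1·13 + 1), so t ≡ 2·12 = 24 ≡ 11 (mod 13).
    Then x = 5 + 7·11 = 82, valid modulo lcm(7, 13) = 91: x ≡ 82 (mod 91).
  Combine with x ≡ 1 (mod 3); new modulus lcm = 273.
    Write x = 82 + 91·t and substitute into x ≡ 1 (mod 3): 91·t ≡ 1 − 82 = -81 (mod 3).
    Reduce coefficients mod 3: 1·t ≡ 0 (mod 3).
    So t ≡ 0 (mod 3).
    Then x = 82 + 91·0 = 82, valid modulo lcm(91, 3) = 273: x ≡ 82 (mod 273).
  Combine with x ≡ 5 (mod 11); new modulus lcm = 3003.
    Write x = 82 + 273·t and substitute into x ≡ 5 (mod 11): 273·t ≡ 5 − 82 = -77 (mod 11).
    Reduce coefficients mod 11: 9·t ≡ 0 (mod 11).
    The inverse of 9 mod 11 is 5 (since 9·5 = 45 = 4·11 + 1), so t ≡ 5·0 = 0 ≡ 0 (mod 11).
    Then x = 82 + 273·0 = 82, valid modulo lcm(273, 11) = 3003: x ≡ 82 (mod 3003).
Verify against each original: 82 mod 7 = 5, 82 mod 13 = 4, 82 mod 3 = 1, 82 mod 11 = 5.

x ≡ 82 (mod 3003).


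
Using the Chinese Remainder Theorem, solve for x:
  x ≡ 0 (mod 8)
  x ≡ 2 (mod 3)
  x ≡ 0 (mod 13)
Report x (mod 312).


Moduli 8, 3, 13 are pairwise coprime; by CRT there is a unique solution modulo M = 8 · 3 · 13 = 312.
Solve pairwise, accumulating the modulus:
  Start with x ≡ 0 (mod 8).
  Combine with x ≡ 2 (mod 3): since gcd(8, 3) = 1, we get a unique residue mod 24.
    Write x = 0 + 8·t and substitute into x ≡ 2 (mod 3): 8·t ≡ 2 − 0 = 2 (mod 3).
    Reduce coefficients mod 3: 2·t ≡ 2 (mod 3).
    The inverse of 2 mod 3 is 2 (since 2·2 = 4 = 1·3 + 1), so t ≡ 2·2 = 4 ≡ 1 (mod 3).
    Then x = 0 + 8·1 = 8, valid modulo lcm(8, 3) = 24: x ≡ 8 (mod 24).
  Combine with x ≡ 0 (mod 13): since gcd(24, 13) = 1, we get a unique residue mod 312.
    Write x = 8 + 24·t and substitute into x ≡ 0 (mod 13): 24·t ≡ 0 − 8 = -8 (mod 13).
    Reduce coefficients mod 13: 11·t ≡ 5 (mod 13).
    The inverse of 11 mod 13 is 6 (since 11·6 = 66 = 5·13 + 1), so t ≡ 6·5 = 30 ≡ 4 (mod 13).
    Then x = 8 + 24·4 = 104, valid modulo lcm(24, 13) = 312: x ≡ 104 (mod 312).
Verify: 104 mod 8 = 0 ✓, 104 mod 3 = 2 ✓, 104 mod 13 = 0 ✓.

x ≡ 104 (mod 312).


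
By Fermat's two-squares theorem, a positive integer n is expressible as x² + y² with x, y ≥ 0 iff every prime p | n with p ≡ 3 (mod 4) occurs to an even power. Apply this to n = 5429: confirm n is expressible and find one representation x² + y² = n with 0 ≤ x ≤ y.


Step 1: Factor n = 5429 = 61 · 89.
Step 2: Check the mod-4 condition on each prime factor: 61 ≡ 1 (mod 4), exponent 1; 89 ≡ 1 (mod 4), exponent 1.
All primes ≡ 3 (mod 4) appear to even exponent (or don't appear), so by the two-squares theorem n IS expressible as a sum of two squares.
Step 3: Build a representation. Here n = 61 · 89 is a product of primes ≡ 1 (mod 4). Each prime p ≡ 1 (mod 4) is itself a sum of two squares; find a² by testing p − a² for a perfect square:
  61: 61 − 1² = 60, 61 − 2² = 57, 61 − 3² = 52, 61 − 4² = 45, 61 − 5² = 36 = 6² ⇒ 61 = 5² + 6².
  89: 89 − 1² = 88, 89 − 2² = 85, 89 − 3² = 80, 89 − 4² = 73, 89 − 5² = 64 = 8² ⇒ 89 = 5² + 8².
  Combine using the Brahmagupta–Fibonacci identity (a² + b²)(c² + d²) = (ac − bd)² + (ad + bc)² = (ac + bd)² + (ad − bc)²:
  61 · 89 = 5429: from (5² + 6²)(5² + 8²), take (5·5 − 6·8, 5·8 + 6·5) = (25 − 48, 40 + 30) = (-23, 70); dropping signs (only squares matter) gives (23, 70); check 23² + 70² = 529 + 4900 = 5429 ✓.
Step 4: Order so x ≤ y and verify: 23² + 70² = 529 + 4900 = 5429 = n. ✓

n = 5429 = 23² + 70² (one valid representation with x ≤ y).


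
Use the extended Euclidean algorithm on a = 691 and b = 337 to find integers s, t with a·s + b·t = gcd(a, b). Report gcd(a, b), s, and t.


Euclidean algorithm on (691, 337) — divide until remainder is 0:
  691 = 2 · 337 + 17
  337 = 19 · 17 + 14
  17 = 1 · 14 + 3
  14 = 4 · 3 + 2
  3 = 1 · 2 + 1
  2 = 2 · 1 + 0
gcd(691, 337) = 1.
Track Bezout coefficients alongside the remainders: start with r₀ = 691 = a·1 + b·0 (s = 1, t = 0) and r₁ = 337 = a·0 + b·1 (s = 0, t = 1); each new remainder r_{k+1} = r_{k-1} − q_k·r_k inherits s_{k+1} = s_{k-1} − q_k·s_k, t_{k+1} = t_{k-1} − q_k·t_k, so r_k = a·s_k + b·t_k at every step:
  q = 2: r = 17, s = 1 − 2·0 = 1, t = 0 − 2·1 = -2  (check: 691·1 + 337·(-2) = 17)
  q = 19: r = 14, s = 0 − 19·1 = -19, t = 1 − 19·(-2) = 39  (check: 691·(-19) + 337·39 = 14)
  q = 1: r = 3, s = 1 − 1·(-19) = 20, t = -2 − 1·39 = -41  (check: 691·20 + 337·(-41) = 3)
  q = 4: r = 2, s = -19 − 4·20 = -99, t = 39 − 4·(-41) = 203  (check: 691·(-99) + 337·203 = 2)
  q = 1: r = 1, s = 20 − 1·(-99) = 119, t = -41 − 1·203 = -244  (check: 691·119 + 337·(-244) = 1)
The row with r = 1 (the gcd) gives the Bezout coefficients s = 119, t = -244.
Result: 691 · (119) + 337 · (-244) = 1.

gcd(691, 337) = 1; s = 119, t = -244 (check: 691·119 + 337·(-244) = 1).


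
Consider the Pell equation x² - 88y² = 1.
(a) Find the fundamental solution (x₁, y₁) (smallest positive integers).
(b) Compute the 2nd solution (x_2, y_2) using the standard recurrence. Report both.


Step 1: Find the fundamental solution (x₁, y₁) of x² - 88y² = 1.
  Expand √88 as a continued fraction. a₀ = ⌊√88⌋ = 9; iterate m_{k+1} = d_k·a_k − m_k, d_{k+1} = (88 − m_{k+1}²)/d_k, a_{k+1} = ⌊(a₀ + m_{k+1})/d_{k+1}⌋ (starting m₀ = 0, d₀ = 1), with convergents p_k = a_k·p_{k-1} + p_{k-2}, q_k = a_k·q_{k-1} + q_{k-2} (p₋₁ = 1, q₋₁ = 0):
  k = 0: a₀ = 9; p₀/q₀ = 9/1; p₀² − 88·q₀² = 81 − 88 = -7.
  k = 1: m = 9, d = 7, a = ⌊(9 + 9)/7⌋ = 2; p/q = (2·9 + 1)/(2·1 + 0) = 19/2; p² − 88·q² = 361 − 352 = 9.
  k = 2: m = 5, d = 9, a = ⌊(9 + 5)/9⌋ = 1; p/q = (1·19 + 9)/(1·2 + 1) = 28/3; p² − 88·q² = 784 − 792 = -8.
  k = 3: m = 4, d = 8, a = ⌊(9 + 4)/8⌋ = 1; p/q = (1·28 + 19)/(1·3 + 2) = 47/5; p² − 88·q² = 2209 − 2200 = 9.
  k = 4: m = 4, d = 9, a = ⌊(9 + 4)/9⌋ = 1; p/q = (1·47 + 28)/(1·5 + 3) = 75/8; p² − 88·q² = 5625 − 5632 = -7.
  k = 5: m = 5, d = 7, a = ⌊(9 + 5)/7⌋ = 2; p/q = (2·75 + 47)/(2·8 + 5) = 197/21; p² − 88·q² = 38809 − 38808 = 1.
  The first convergent with p² − 88·q² = 1 gives the fundamental solution (x₁, y₁) = (197, 21).
Step 2: Apply the recurrence (x_{n+1}, y_{n+1}) = (x₁x_n + 88y₁y_n, x₁y_n + y₁x_n) repeatedly.
  From (x_1, y_1) = (197, 21): x_2 = 197·197 + 88·21·21 = 77617; y_2 = 197·21 + 21·197 = 8274.
Step 3: Verify x_2² - 88·y_2² = 6024398689 - 6024398688 = 1 (should be 1). ✓

(x_1, y_1) = (197, 21); (x_2, y_2) = (77617, 8274).


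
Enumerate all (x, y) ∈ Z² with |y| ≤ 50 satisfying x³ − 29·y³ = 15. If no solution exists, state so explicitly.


The equation is x³ - 29y³ = 15. For fixed y, x³ = 29·y³ + 15, so a solution requires the RHS to be a perfect cube.
Strategy: iterate y from -50 to 50, compute RHS = 29·y³ + 15, and check whether it is a (positive or negative) perfect cube.
Check small values of y:
  y = 0: RHS = 15 is not a perfect cube.
  y = 1: RHS = 44 is not a perfect cube.
  y = -1: RHS = -14 is not a perfect cube.
  y = 2: RHS = 247 is not a perfect cube.
  y = -2: RHS = -217 is not a perfect cube.
  y = 3: RHS = 798 is not a perfect cube.
  y = -3: RHS = -768 is not a perfect cube.
Continuing the search up to |y| = 50 finds no solutions either.
No (x, y) in the scanned range satisfies the equation.

No integer solutions with |y| ≤ 50.


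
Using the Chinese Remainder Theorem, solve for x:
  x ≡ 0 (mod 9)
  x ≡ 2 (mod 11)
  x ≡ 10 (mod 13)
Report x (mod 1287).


Moduli 9, 11, 13 are pairwise coprime; by CRT there is a unique solution modulo M = 9 · 11 · 13 = 1287.
Solve pairwise, accumulating the modulus:
  Start with x ≡ 0 (mod 9).
  Combine with x ≡ 2 (mod 11): since gcd(9, 11) = 1, we get a unique residue mod 99.
    Write x = 0 + 9·t and substitute into x ≡ 2 (mod 11): 9·t ≡ 2 − 0 = 2 (mod 11).
    The inverse of 9 mod 11 is 5 (since 9·5 = 45 = 4·11 + 1), so t ≡ 5·2 = 10 ≡ 10 (mod 11).
    Then x = 0 + 9·10 = 90, valid modulo lcm(9, 11) = 99: x ≡ 90 (mod 99).
  Combine with x ≡ 10 (mod 13): since gcd(99, 13) = 1, we get a unique residue mod 1287.
    Write x = 90 + 99·t and substitute into x ≡ 10 (mod 13): 99·t ≡ 10 − 90 = -80 (mod 13).
    Reduce coefficients mod 13: 8·t ≡ 11 (mod 13).
    The inverse of 8 mod 13 is 5 (since 8·5 = 40 = 3·13 + 1), so t ≡ 5·11 = 55 ≡ 3 (mod 13).
    Then x = 90 + 99·3 = 387, valid modulo lcm(99, 13) = 1287: x ≡ 387 (mod 1287).
Verify: 387 mod 9 = 0 ✓, 387 mod 11 = 2 ✓, 387 mod 13 = 10 ✓.

x ≡ 387 (mod 1287).


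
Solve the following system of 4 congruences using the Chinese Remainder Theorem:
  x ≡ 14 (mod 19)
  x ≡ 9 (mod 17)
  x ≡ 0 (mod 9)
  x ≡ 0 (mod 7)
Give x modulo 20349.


Product of moduli M = 19 · 17 · 9 · 7 = 20349.
Merge one congruence at a time:
  Start: x ≡ 14 (mod 19).
  Combine with x ≡ 9 (mod 17); new modulus lcm = 323.
    Write x = 14 + 19·t and substitute into x ≡ 9 (mod 17): 19·t ≡ 9 − 14 = -5 (mod 17).
    Reduce coefficients mod 17: 2·t ≡ 12 (mod 17).
    The inverse of 2 mod 17 is 9 (since 2·9 = 18 = 1·17 + 1), so t ≡ 9·12 = 108 ≡ 6 (mod 17).
    Then x = 14 + 19·6 = 128, valid modulo lcm(19, 17) = 323: x ≡ 128 (mod 323).
  Combine with x ≡ 0 (mod 9); new modulus lcm = 2907.
    Write x = 128 + 323·t and substitute into x ≡ 0 (mod 9): 323·t ≡ 0 − 128 = -128 (mod 9).
    Reduce coefficients mod 9: 8·t ≡ 7 (mod 9).
    The inverse of 8 mod 9 is 8 (since 8·8 = 64 = 7·9 + 1), so t ≡ 8·7 = 56 ≡ 2 (mod 9).
    Then x = 128 + 323·2 = 774, valid modulo lcm(323, 9) = 2907: x ≡ 774 (mod 2907).
  Combine with x ≡ 0 (mod 7); new modulus lcm = 20349.
    Write x = 774 + 2907·t and substitute into x ≡ 0 (mod 7): 2907·t ≡ 0 − 774 = -774 (mod 7).
    Reduce coefficients mod 7: 2·t ≡ 3 (mod 7).
    The inverse of 2 mod 7 is 4 (since 2·4 = 8 = 1·7 + 1), so t ≡ 4·3 = 12 ≡ 5 (mod 7).
    Then x = 774 + 2907·5 = 15309, valid modulo lcm(2907, 7) = 20349: x ≡ 15309 (mod 20349).
Verify against each original: 15309 mod 19 = 14, 15309 mod 17 = 9, 15309 mod 9 = 0, 15309 mod 7 = 0.

x ≡ 15309 (mod 20349).


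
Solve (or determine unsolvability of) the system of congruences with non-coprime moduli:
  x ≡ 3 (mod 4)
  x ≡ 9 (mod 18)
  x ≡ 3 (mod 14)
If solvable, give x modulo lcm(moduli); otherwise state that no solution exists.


Moduli 4, 18, 14 are not pairwise coprime, so CRT works modulo lcm(m_i) when all pairwise compatibility conditions hold.
Pairwise compatibility: gcd(m_i, m_j) must divide a_i - a_j for every pair.
Merge one congruence at a time:
  Start: x ≡ 3 (mod 4).
  Combine with x ≡ 9 (mod 18): gcd(4, 18) = 2; 9 - 3 = 6, which IS divisible by 2, so compatible.
    Write x = 3 + 4·t and substitute into x ≡ 9 (mod 18): 4·t ≡ 9 − 3 = 6 (mod 18).
    Divide the congruence (and modulus) by g = 2: 2·t ≡ 3 (mod 9).
    The inverse of 2 mod 9 is 5 (since 2·5 = 10 = 1·9 + 1), so t ≡ 5·3 = 15 ≡ 6 (mod 9).
    Then x = 3 + 4·6 = 27, valid modulo lcm(4, 18) = 36: x ≡ 27 (mod 36).
  Combine with x ≡ 3 (mod 14): gcd(36, 14) = 2; 3 - 27 = -24, which IS divisible by 2, so compatible.
    Write x = 27 + 36·t and substitute into x ≡ 3 (mod 14): 36·t ≡ 3 − 27 = -24 (mod 14).
    Divide the congruence (and modulus) by g = 2: 18·t ≡ -12 (mod 7).
    Reduce coefficients mod 7: 4·t ≡ 2 (mod 7).
    The inverse of 4 mod 7 is 2 (since 4·2 = 8 = 1·7 + 1), so t ≡ 2·2 = 4 ≡ 4 (mod 7).
    Then x = 27 + 36·4 = 171, valid modulo lcm(36, 14) = 252: x ≡ 171 (mod 252).
Verify: 171 mod 4 = 3, 171 mod 18 = 9, 171 mod 14 = 3.

x ≡ 171 (mod 252).


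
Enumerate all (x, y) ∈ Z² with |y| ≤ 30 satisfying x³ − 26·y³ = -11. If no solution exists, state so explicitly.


The equation is x³ - 26y³ = -11. For fixed y, x³ = 26·y³ − 11, so a solution requires the RHS to be a perfect cube.
Strategy: iterate y from -30 to 30, compute RHS = 26·y³ − 11, and check whether it is a (positive or negative) perfect cube.
Check small values of y:
  y = 0: RHS = -11 is not a perfect cube.
  y = 1: RHS = 15 is not a perfect cube.
  y = -1: RHS = -37 is not a perfect cube.
  y = 2: RHS = 197 is not a perfect cube.
  y = -2: RHS = -219 is not a perfect cube.
  y = 3: RHS = 691 is not a perfect cube.
  y = -3: RHS = -713 is not a perfect cube.
Continuing the search up to |y| = 30 finds no solutions either.
No (x, y) in the scanned range satisfies the equation.

No integer solutions with |y| ≤ 30.


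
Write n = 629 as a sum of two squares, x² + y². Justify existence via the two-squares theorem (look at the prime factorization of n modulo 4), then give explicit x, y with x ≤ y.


Step 1: Factor n = 629 = 17 · 37.
Step 2: Check the mod-4 condition on each prime factor: 17 ≡ 1 (mod 4), exponent 1; 37 ≡ 1 (mod 4), exponent 1.
All primes ≡ 3 (mod 4) appear to even exponent (or don't appear), so by the two-squares theorem n IS expressible as a sum of two squares.
Step 3: Build a representation. Here n = 17 · 37 is a product of primes ≡ 1 (mod 4). Each prime p ≡ 1 (mod 4) is itself a sum of two squares; find a² by testing p − a² for a perfect square:
  17: 17 − 1² = 16 = 4² ⇒ 17 = 1² + 4².
  37: 37 − 1² = 36 = 6² ⇒ 37 = 1² + 6².
  Combine using the Brahmagupta–Fibonacci identity (a² + b²)(c² + d²) = (ac − bd)² + (ad + bc)² = (ac + bd)² + (ad − bc)²:
  17 · 37 = 629: from (1² + 4²)(1² + 6²), take (1·1 − 4·6, 1·6 + 4·1) = (1 − 24, 6 + 4) = (-23, 10); dropping signs (only squares matter) gives (23, 10); check 23² + 10² = 529 + 100 = 629 ✓.
Step 4: Order so x ≤ y and verify: 10² + 23² = 100 + 529 = 629 = n. ✓

n = 629 = 10² + 23² (one valid representation with x ≤ y).


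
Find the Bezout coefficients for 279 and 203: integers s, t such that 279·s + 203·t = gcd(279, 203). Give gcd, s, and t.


Euclidean algorithm on (279, 203) — divide until remainder is 0:
  279 = 1 · 203 + 76
  203 = 2 · 76 + 51
  76 = 1 · 51 + 25
  51 = 2 · 25 + 1
  25 = 25 · 1 + 0
gcd(279, 203) = 1.
Track Bezout coefficients alongside the remainders: start with r₀ = 279 = a·1 + b·0 (s = 1, t = 0) and r₁ = 203 = a·0 + b·1 (s = 0, t = 1); each new remainder r_{k+1} = r_{k-1} − q_k·r_k inherits s_{k+1} = s_{k-1} − q_k·s_k, t_{k+1} = t_{k-1} − q_k·t_k, so r_k = a·s_k + b·t_k at every step:
  q = 1: r = 76, s = 1 − 1·0 = 1, t = 0 − 1·1 = -1  (check: 279·1 + 203·(-1) = 76)
  q = 2: r = 51, s = 0 − 2·1 = -2, t = 1 − 2·(-1) = 3  (check: 279·(-2) + 203·3 = 51)
  q = 1: r = 25, s = 1 − 1·(-2) = 3, t = -1 − 1·3 = -4  (check: 279·3 + 203·(-4) = 25)
  q = 2: r = 1, s = -2 − 2·3 = -8, t = 3 − 2·(-4) = 11  (check: 279·(-8) + 203·11 = 1)
The row with r = 1 (the gcd) gives the Bezout coefficients s = -8, t = 11.
Result: 279 · (-8) + 203 · (11) = 1.

gcd(279, 203) = 1; s = -8, t = 11 (check: 279·(-8) + 203·11 = 1).


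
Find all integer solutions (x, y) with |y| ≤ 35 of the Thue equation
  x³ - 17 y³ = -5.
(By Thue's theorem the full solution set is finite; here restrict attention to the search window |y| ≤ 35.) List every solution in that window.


The equation is x³ - 17y³ = -5. For fixed y, x³ = 17·y³ − 5, so a solution requires the RHS to be a perfect cube.
Strategy: iterate y from -35 to 35, compute RHS = 17·y³ − 5, and check whether it is a (positive or negative) perfect cube.
Check small values of y:
  y = 0: RHS = -5 is not a perfect cube.
  y = 1: RHS = 12 is not a perfect cube.
  y = -1: RHS = -22 is not a perfect cube.
  y = 2: RHS = 131 is not a perfect cube.
  y = -2: RHS = -141 is not a perfect cube.
  y = 3: RHS = 454 is not a perfect cube.
  y = -3: RHS = -464 is not a perfect cube.
Continuing the search up to |y| = 35 finds no solutions either.
No (x, y) in the scanned range satisfies the equation.

No integer solutions with |y| ≤ 35.


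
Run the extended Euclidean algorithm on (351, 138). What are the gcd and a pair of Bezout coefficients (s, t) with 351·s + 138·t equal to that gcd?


Euclidean algorithm on (351, 138) — divide until remainder is 0:
  351 = 2 · 138 + 75
  138 = 1 · 75 + 63
  75 = 1 · 63 + 12
  63 = 5 · 12 + 3
  12 = 4 · 3 + 0
gcd(351, 138) = 3.
Track Bezout coefficients alongside the remainders: start with r₀ = 351 = a·1 + b·0 (s = 1, t = 0) and r₁ = 138 = a·0 + b·1 (s = 0, t = 1); each new remainder r_{k+1} = r_{k-1} − q_k·r_k inherits s_{k+1} = s_{k-1} − q_k·s_k, t_{k+1} = t_{k-1} − q_k·t_k, so r_k = a·s_k + b·t_k at every step:
  q = 2: r = 75, s = 1 − 2·0 = 1, t = 0 − 2·1 = -2  (check: 351·1 + 138·(-2) = 75)
  q = 1: r = 63, s = 0 − 1·1 = -1, t = 1 − 1·(-2) = 3  (check: 351·(-1) + 138·3 = 63)
  q = 1: r = 12, s = 1 − 1·(-1) = 2, t = -2 − 1·3 = -5  (check: 351·2 + 138·(-5) = 12)
  q = 5: r = 3, s = -1 − 5·2 = -11, t = 3 − 5·(-5) = 28  (check: 351·(-11) + 138·28 = 3)
The row with r = 3 (the gcd) gives the Bezout coefficients s = -11, t = 28.
Result: 351 · (-11) + 138 · (28) = 3.

gcd(351, 138) = 3; s = -11, t = 28 (check: 351·(-11) + 138·28 = 3).


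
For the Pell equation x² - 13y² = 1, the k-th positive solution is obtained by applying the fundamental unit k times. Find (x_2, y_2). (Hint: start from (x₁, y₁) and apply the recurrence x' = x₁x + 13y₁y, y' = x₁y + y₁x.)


Step 1: Find the fundamental solution (x₁, y₁) of x² - 13y² = 1.
  Expand √13 as a continued fraction. a₀ = ⌊√13⌋ = 3; iterate m_{k+1} = d_k·a_k − m_k, d_{k+1} = (13 − m_{k+1}²)/d_k, a_{k+1} = ⌊(a₀ + m_{k+1})/d_{k+1}⌋ (starting m₀ = 0, d₀ = 1), with convergents p_k = a_k·p_{k-1} + p_{k-2}, q_k = a_k·q_{k-1} + q_{k-2} (p₋₁ = 1, q₋₁ = 0):
  k = 0: a₀ = 3; p₀/q₀ = 3/1; p₀² − 13·q₀² = 9 − 13 = -4.
  k = 1: m = 3, d = 4, a = ⌊(3 + 3)/4⌋ = 1; p/q = (1·3 + 1)/(1·1 + 0) = 4/1; p² − 13·q² = 16 − 13 = 3.
  k = 2: m = 1, d = 3, a = ⌊(3 + 1)/3⌋ = 1; p/q = (1·4 + 3)/(1·1 + 1) = 7/2; p² − 13·q² = 49 − 52 = -3.
  k = 3: m = 2, d = 3, a = ⌊(3 + 2)/3⌋ = 1; p/q = (1·7 + 4)/(1·2 + 1) = 11/3; p² − 13·q² = 121 − 117 = 4.
  k = 4: m = 1, d = 4, a = ⌊(3 + 1)/4⌋ = 1; p/q = (1·11 + 7)/(1·3 + 2) = 18/5; p² − 13·q² = 324 − 325 = -1.
  k = 5: m = 3, d = 1, a = ⌊(3 + 3)/1⌋ = 6; p/q = (6·18 + 11)/(6·5 + 3) = 119/33; p² − 13·q² = 14161 − 14157 = 4.
  k = 6: m = 3, d = 4, a = ⌊(3 + 3)/4⌋ = 1; p/q = (1·119 + 18)/(1·33 + 5) = 137/38; p² − 13·q² = 18769 − 18772 = -3.
  k = 7: m = 1, d = 3, a = ⌊(3 + 1)/3⌋ = 1; p/q = (1·137 + 119)/(1·38 + 33) = 256/71; p² − 13·q² = 65536 − 65533 = 3.
  k = 8: m = 2, d = 3, a = ⌊(3 + 2)/3⌋ = 1; p/q = (1·256 + 137)/(1·71 + 38) = 393/109; p² − 13·q² = 154449 − 154453 = -4.
  k = 9: m = 1, d = 4, a = ⌊(3 + 1)/4⌋ = 1; p/q = (1·393 + 256)/(1·109 + 71) = 649/180; p² − 13·q² = 421201 − 421200 = 1.
  The first convergent with p² − 13·q² = 1 gives the fundamental solution (x₁, y₁) = (649, 180).
Step 2: Apply the recurrence (x_{n+1}, y_{n+1}) = (x₁x_n + 13y₁y_n, x₁y_n + y₁x_n) repeatedly.
  From (x_1, y_1) = (649, 180): x_2 = 649·649 + 13·180·180 = 842401; y_2 = 649·180 + 180·649 = 233640.
Step 3: Verify x_2² - 13·y_2² = 709639444801 - 709639444800 = 1 (should be 1). ✓

(x_1, y_1) = (649, 180); (x_2, y_2) = (842401, 233640).


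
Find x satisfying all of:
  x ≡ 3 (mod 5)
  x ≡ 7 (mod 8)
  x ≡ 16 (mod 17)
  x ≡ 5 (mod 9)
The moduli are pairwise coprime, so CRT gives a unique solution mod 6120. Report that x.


Product of moduli M = 5 · 8 · 17 · 9 = 6120.
Merge one congruence at a time:
  Start: x ≡ 3 (mod 5).
  Combine with x ≡ 7 (mod 8); new modulus lcm = 40.
    Write x = 3 + 5·t and substitute into x ≡ 7 (mod 8): 5·t ≡ 7 − 3 = 4 (mod 8).
    The inverse of 5 mod 8 is 5 (since 5·5 = 25 = 3·8 + 1), so t ≡ 5·4 = 20 ≡ 4 (mod 8).
    Then x = 3 + 5·4 = 23, valid modulo lcm(5, 8) = 40: x ≡ 23 (mod 40).
  Combine with x ≡ 16 (mod 17); new modulus lcm = 680.
    Write x = 23 + 40·t and substitute into x ≡ 16 (mod 17): 40·t ≡ 16 − 23 = -7 (mod 17).
    Reduce coefficients mod 17: 6·t ≡ 10 (mod 17).
    The inverse of 6 mod 17 is 3 (since 6·3 = 18 = 1·17 + 1), so t ≡ 3·10 = 30 ≡ 13 (mod 17).
    Then x = 23 + 40·13 = 543, valid modulo lcm(40, 17) = 680: x ≡ 543 (mod 680).
  Combine with x ≡ 5 (mod 9); new modulus lcm = 6120.
    Write x = 543 + 680·t and substitute into x ≡ 5 (mod 9): 680·t ≡ 5 − 543 = -538 (mod 9).
    Reduce coefficients mod 9: 5·t ≡ 2 (mod 9).
    The inverse of 5 mod 9 is 2 (since 5·2 = 10 = 1·9 + 1), so t ≡ 2·2 = 4 ≡ 4 (mod 9).
    Then x = 543 + 680·4 = 3263, valid modulo lcm(680, 9) = 6120: x ≡ 3263 (mod 6120).
Verify against each original: 3263 mod 5 = 3, 3263 mod 8 = 7, 3263 mod 17 = 16, 3263 mod 9 = 5.

x ≡ 3263 (mod 6120).


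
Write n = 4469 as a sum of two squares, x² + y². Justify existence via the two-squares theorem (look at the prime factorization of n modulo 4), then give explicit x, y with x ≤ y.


Step 1: Factor n = 4469 = 41 · 109.
Step 2: Check the mod-4 condition on each prime factor: 41 ≡ 1 (mod 4), exponent 1; 109 ≡ 1 (mod 4), exponent 1.
All primes ≡ 3 (mod 4) appear to even exponent (or don't appear), so by the two-squares theorem n IS expressible as a sum of two squares.
Step 3: Build a representation. Here n = 41 · 109 is a product of primes ≡ 1 (mod 4). Each prime p ≡ 1 (mod 4) is itself a sum of two squares; find a² by testing p − a² for a perfect square:
  41: 41 − 1² = 40, 41 − 2² = 37, 41 − 3² = 32, 41 − 4² = 25 = 5² ⇒ 41 = 4² + 5².
  109: 109 − 1² = 108, 109 − 2² = 105, 109 − 3² = 100 = 10² ⇒ 109 = 3² + 10².
  Combine using the Brahmagupta–Fibonacci identity (a² + b²)(c² + d²) = (ac − bd)² + (ad + bc)² = (ac + bd)² + (ad − bc)²:
  41 · 109 = 4469: from (4² + 5²)(3² + 10²), take (4·3 − 5·10, 4·10 + 5·3) = (12 − 50, 40 + 15) = (-38, 55); dropping signs (only squares matter) gives (38, 55); check 38² + 55² = 1444 + 3025 = 4469 ✓.
Step 4: Order so x ≤ y and verify: 38² + 55² = 1444 + 3025 = 4469 = n. ✓

n = 4469 = 38² + 55² (one valid representation with x ≤ y).


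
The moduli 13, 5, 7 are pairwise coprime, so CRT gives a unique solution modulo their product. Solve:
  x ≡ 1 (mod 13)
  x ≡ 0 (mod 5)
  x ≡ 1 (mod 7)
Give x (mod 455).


Moduli 13, 5, 7 are pairwise coprime; by CRT there is a unique solution modulo M = 13 · 5 · 7 = 455.
Solve pairwise, accumulating the modulus:
  Start with x ≡ 1 (mod 13).
  Combine with x ≡ 0 (mod 5): since gcd(13, 5) = 1, we get a unique residue mod 65.
    Write x = 1 + 13·t and substitute into x ≡ 0 (mod 5): 13·t ≡ 0 − 1 = -1 (mod 5).
    Reduce coefficients mod 5: 3·t ≡ 4 (mod 5).
    The inverse of 3 mod 5 is 2 (since 3·2 = 6 = 1·5 + 1), so t ≡ 2·4 = 8 ≡ 3 (mod 5).
    Then x = 1 + 13·3 = 40, valid modulo lcm(13, 5) = 65: x ≡ 40 (mod 65).
  Combine with x ≡ 1 (mod 7): since gcd(65, 7) = 1, we get a unique residue mod 455.
    Write x = 40 + 65·t and substitute into x ≡ 1 (mod 7): 65·t ≡ 1 − 40 = -39 (mod 7).
    Reduce coefficients mod 7: 2·t ≡ 3 (mod 7).
    The inverse of 2 mod 7 is 4 (since 2·4 = 8 = 1·7 + 1), so t ≡ 4·3 = 12 ≡ 5 (mod 7).
    Then x = 40 + 65·5 = 365, valid modulo lcm(65, 7) = 455: x ≡ 365 (mod 455).
Verify: 365 mod 13 = 1 ✓, 365 mod 5 = 0 ✓, 365 mod 7 = 1 ✓.

x ≡ 365 (mod 455).


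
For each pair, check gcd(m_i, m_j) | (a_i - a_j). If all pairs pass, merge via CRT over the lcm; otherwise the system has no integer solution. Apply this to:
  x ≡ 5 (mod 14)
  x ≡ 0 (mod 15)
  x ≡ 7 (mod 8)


Moduli 14, 15, 8 are not pairwise coprime, so CRT works modulo lcm(m_i) when all pairwise compatibility conditions hold.
Pairwise compatibility: gcd(m_i, m_j) must divide a_i - a_j for every pair.
Merge one congruence at a time:
  Start: x ≡ 5 (mod 14).
  Combine with x ≡ 0 (mod 15): gcd(14, 15) = 1; 0 - 5 = -5, which IS divisible by 1, so compatible.
    Write x = 5 + 14·t and substitute into x ≡ 0 (mod 15): 14·t ≡ 0 − 5 = -5 (mod 15).
    Reduce coefficients mod 15: 14·t ≡ 10 (mod 15).
    The inverse of 14 mod 15 is 14 (since 14·14 = 196 = 13·15 + 1), so t ≡ 14·10 = 140 ≡ 5 (mod 15).
    Then x = 5 + 14·5 = 75, valid modulo lcm(14, 15) = 210: x ≡ 75 (mod 210).
  Combine with x ≡ 7 (mod 8): gcd(210, 8) = 2; 7 - 75 = -68, which IS divisible by 2, so compatible.
    Write x = 75 + 210·t and substitute into x ≡ 7 (mod 8): 210·t ≡ 7 − 75 = -68 (mod 8).
    Divide the congruence (and modulus) by g = 2: 105·t ≡ -34 (mod 4).
    Reduce coefficients mod 4: 1·t ≡ 2 (mod 4).
    So t ≡ 2 (mod 4).
    Then x = 75 + 210·2 = 495, valid modulo lcm(210, 8) = 840: x ≡ 495 (mod 840).
Verify: 495 mod 14 = 5, 495 mod 15 = 0, 495 mod 8 = 7.

x ≡ 495 (mod 840).


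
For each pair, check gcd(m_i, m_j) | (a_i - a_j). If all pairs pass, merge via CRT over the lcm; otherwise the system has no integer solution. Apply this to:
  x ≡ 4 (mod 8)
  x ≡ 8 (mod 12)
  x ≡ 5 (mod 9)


Moduli 8, 12, 9 are not pairwise coprime, so CRT works modulo lcm(m_i) when all pairwise compatibility conditions hold.
Pairwise compatibility: gcd(m_i, m_j) must divide a_i - a_j for every pair.
Merge one congruence at a time:
  Start: x ≡ 4 (mod 8).
  Combine with x ≡ 8 (mod 12): gcd(8, 12) = 4; 8 - 4 = 4, which IS divisible by 4, so compatible.
    Write x = 4 + 8·t and substitute into x ≡ 8 (mod 12): 8·t ≡ 8 − 4 = 4 (mod 12).
    Divide the congruence (and modulus) by g = 4: 2·t ≡ 1 (mod 3).
    The inverse of 2 mod 3 is 2 (since 2·2 = 4 = 1·3 + 1), so t ≡ 2·1 = 2 ≡ 2 (mod 3).
    Then x = 4 + 8·2 = 20, valid modulo lcm(8, 12) = 24: x ≡ 20 (mod 24).
  Combine with x ≡ 5 (mod 9): gcd(24, 9) = 3; 5 - 20 = -15, which IS divisible by 3, so compatible.
    Write x = 20 + 24·t and substitute into x ≡ 5 (mod 9): 24·t ≡ 5 − 20 = -15 (mod 9).
    Divide the congruence (and modulus) by g = 3: 8·t ≡ -5 (mod 3).
    Reduce coefficients mod 3: 2·t ≡ 1 (mod 3).
    The inverse of 2 mod 3 is 2 (since 2·2 = 4 = 1·3 + 1), so t ≡ 2·1 = 2 ≡ 2 (mod 3).
    Then x = 20 + 24·2 = 68, valid modulo lcm(24, 9) = 72: x ≡ 68 (mod 72).
Verify: 68 mod 8 = 4, 68 mod 12 = 8, 68 mod 9 = 5.

x ≡ 68 (mod 72).


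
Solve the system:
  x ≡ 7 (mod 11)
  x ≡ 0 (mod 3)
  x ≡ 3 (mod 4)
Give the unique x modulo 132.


Moduli 11, 3, 4 are pairwise coprime; by CRT there is a unique solution modulo M = 11 · 3 · 4 = 132.
Solve pairwise, accumulating the modulus:
  Start with x ≡ 7 (mod 11).
  Combine with x ≡ 0 (mod 3): since gcd(11, 3) = 1, we get a unique residue mod 33.
    Write x = 7 + 11·t and substitute into x ≡ 0 (mod 3): 11·t ≡ 0 − 7 = -7 (mod 3).
    Reduce coefficients mod 3: 2·t ≡ 2 (mod 3).
    The inverse of 2 mod 3 is 2 (since 2·2 = 4 = 1·3 + 1), so t ≡ 2·2 = 4 ≡ 1 (mod 3).
    Then x = 7 + 11·1 = 18, valid modulo lcm(11, 3) = 33: x ≡ 18 (mod 33).
  Combine with x ≡ 3 (mod 4): since gcd(33, 4) = 1, we get a unique residue mod 132.
    Write x = 18 + 33·t and substitute into x ≡ 3 (mod 4): 33·t ≡ 3 − 18 = -15 (mod 4).
    Reduce coefficients mod 4: 1·t ≡ 1 (mod 4).
    So t ≡ 1 (mod 4).
    Then x = 18 + 33·1 = 51, valid modulo lcm(33, 4) = 132: x ≡ 51 (mod 132).
Verify: 51 mod 11 = 7 ✓, 51 mod 3 = 0 ✓, 51 mod 4 = 3 ✓.

x ≡ 51 (mod 132).


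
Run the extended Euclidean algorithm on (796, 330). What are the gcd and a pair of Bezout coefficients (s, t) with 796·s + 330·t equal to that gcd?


Euclidean algorithm on (796, 330) — divide until remainder is 0:
  796 = 2 · 330 + 136
  330 = 2 · 136 + 58
  136 = 2 · 58 + 20
  58 = 2 · 20 + 18
  20 = 1 · 18 + 2
  18 = 9 · 2 + 0
gcd(796, 330) = 2.
Track Bezout coefficients alongside the remainders: start with r₀ = 796 = a·1 + b·0 (s = 1, t = 0) and r₁ = 330 = a·0 + b·1 (s = 0, t = 1); each new remainder r_{k+1} = r_{k-1} − q_k·r_k inherits s_{k+1} = s_{k-1} − q_k·s_k, t_{k+1} = t_{k-1} − q_k·t_k, so r_k = a·s_k + b·t_k at every step:
  q = 2: r = 136, s = 1 − 2·0 = 1, t = 0 − 2·1 = -2  (check: 796·1 + 330·(-2) = 136)
  q = 2: r = 58, s = 0 − 2·1 = -2, t = 1 − 2·(-2) = 5  (check: 796·(-2) + 330·5 = 58)
  q = 2: r = 20, s = 1 − 2·(-2) = 5, t = -2 − 2·5 = -12  (check: 796·5 + 330·(-12) = 20)
  q = 2: r = 18, s = -2 − 2·5 = -12, t = 5 − 2·(-12) = 29  (check: 796·(-12) + 330·29 = 18)
  q = 1: r = 2, s = 5 − 1·(-12) = 17, t = -12 − 1·29 = -41  (check: 796·17 + 330·(-41) = 2)
The row with r = 2 (the gcd) gives the Bezout coefficients s = 17, t = -41.
Result: 796 · (17) + 330 · (-41) = 2.

gcd(796, 330) = 2; s = 17, t = -41 (check: 796·17 + 330·(-41) = 2).


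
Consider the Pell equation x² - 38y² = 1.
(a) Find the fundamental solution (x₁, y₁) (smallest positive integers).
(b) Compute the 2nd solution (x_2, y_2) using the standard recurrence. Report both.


Step 1: Find the fundamental solution (x₁, y₁) of x² - 38y² = 1.
  Expand √38 as a continued fraction. a₀ = ⌊√38⌋ = 6; iterate m_{k+1} = d_k·a_k − m_k, d_{k+1} = (38 − m_{k+1}²)/d_k, a_{k+1} = ⌊(a₀ + m_{k+1})/d_{k+1}⌋ (starting m₀ = 0, d₀ = 1), with convergents p_k = a_k·p_{k-1} + p_{k-2}, q_k = a_k·q_{k-1} + q_{k-2} (p₋₁ = 1, q₋₁ = 0):
  k = 0: a₀ = 6; p₀/q₀ = 6/1; p₀² − 38·q₀² = 36 − 38 = -2.
  k = 1: m = 6, d = 2, a = ⌊(6 + 6)/2⌋ = 6; p/q = (6·6 + 1)/(6·1 + 0) = 37/6; p² − 38·q² = 1369 − 1368 = 1.
  The first convergent with p² − 38·q² = 1 gives the fundamental solution (x₁, y₁) = (37, 6).
Step 2: Apply the recurrence (x_{n+1}, y_{n+1}) = (x₁x_n + 38y₁y_n, x₁y_n + y₁x_n) repeatedly.
  From (x_1, y_1) = (37, 6): x_2 = 37·37 + 38·6·6 = 2737; y_2 = 37·6 + 6·37 = 444.
Step 3: Verify x_2² - 38·y_2² = 7491169 - 7491168 = 1 (should be 1). ✓

(x_1, y_1) = (37, 6); (x_2, y_2) = (2737, 444).


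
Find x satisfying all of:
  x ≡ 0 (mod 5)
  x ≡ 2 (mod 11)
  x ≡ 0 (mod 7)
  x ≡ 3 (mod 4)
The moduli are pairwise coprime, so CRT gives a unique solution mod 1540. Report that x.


Product of moduli M = 5 · 11 · 7 · 4 = 1540.
Merge one congruence at a time:
  Start: x ≡ 0 (mod 5).
  Combine with x ≡ 2 (mod 11); new modulus lcm = 55.
    Write x = 0 + 5·t and substitute into x ≡ 2 (mod 11): 5·t ≡ 2 − 0 = 2 (mod 11).
    The inverse of 5 mod 11 is 9 (since 5·9 = 45 = 4·11 + 1), so t ≡ 9·2 = 18 ≡ 7 (mod 11).
    Then x = 0 + 5·7 = 35, valid modulo lcm(5, 11) = 55: x ≡ 35 (mod 55).
  Combine with x ≡ 0 (mod 7); new modulus lcm = 385.
    Write x = 35 + 55·t and substitute into x ≡ 0 (mod 7): 55·t ≡ 0 − 35 = -35 (mod 7).
    Reduce coefficients mod 7: 6·t ≡ 0 (mod 7).
    The inverse of 6 mod 7 is 6 (since 6·6 = 36 = 5·7 + 1), so t ≡ 6·0 = 0 ≡ 0 (mod 7).
    Then x = 35 + 55·0 = 35, valid modulo lcm(55, 7) = 385: x ≡ 35 (mod 385).
  Combine with x ≡ 3 (mod 4); new modulus lcm = 1540.
    Write x = 35 + 385·t and substitute into x ≡ 3 (mod 4): 385·t ≡ 3 − 35 = -32 (mod 4).
    Reduce coefficients mod 4: 1·t ≡ 0 (mod 4).
    So t ≡ 0 (mod 4).
    Then x = 35 + 385·0 = 35, valid modulo lcm(385, 4) = 1540: x ≡ 35 (mod 1540).
Verify against each original: 35 mod 5 = 0, 35 mod 11 = 2, 35 mod 7 = 0, 35 mod 4 = 3.

x ≡ 35 (mod 1540).


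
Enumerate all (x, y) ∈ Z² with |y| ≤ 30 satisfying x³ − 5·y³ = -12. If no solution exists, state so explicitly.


The equation is x³ - 5y³ = -12. For fixed y, x³ = 5·y³ − 12, so a solution requires the RHS to be a perfect cube.
Strategy: iterate y from -30 to 30, compute RHS = 5·y³ − 12, and check whether it is a (positive or negative) perfect cube.
Check small values of y:
  y = 0: RHS = -12 is not a perfect cube.
  y = 1: RHS = -7 is not a perfect cube.
  y = -1: RHS = -17 is not a perfect cube.
  y = 2: RHS = 28 is not a perfect cube.
  y = -2: RHS = -52 is not a perfect cube.
  y = 3: RHS = 123 is not a perfect cube.
  y = -3: RHS = -147 is not a perfect cube.
Continuing the search up to |y| = 30 finds no solutions either.
No (x, y) in the scanned range satisfies the equation.

No integer solutions with |y| ≤ 30.


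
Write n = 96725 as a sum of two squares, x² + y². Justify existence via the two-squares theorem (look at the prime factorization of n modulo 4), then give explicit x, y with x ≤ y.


Step 1: Factor n = 96725 = 5^2 · 53 · 73.
Step 2: Check the mod-4 condition on each prime factor: 5 ≡ 1 (mod 4), exponent 2; 53 ≡ 1 (mod 4), exponent 1; 73 ≡ 1 (mod 4), exponent 1.
All primes ≡ 3 (mod 4) appear to even exponent (or don't appear), so by the two-squares theorem n IS expressible as a sum of two squares.
Step 3: Build a representation. Group n = k² · m with k = 5 and m = 53 · 73 = 3869 (a product of primes ≡ 1 (mod 4)); a representation of m scales to one of n via (k·x)² + (k·y)² = k²(x² + y²). Each prime p ≡ 1 (mod 4) is itself a sum of two squares; find a² by testing p − a² for a perfect square:
  53: 53 − 1² = 52, 53 − 2² = 49 = 7² ⇒ 53 = 2² + 7².
  73: 73 − 1² = 72, 73 − 2² = 69, 73 − 3² = 64 = 8² ⇒ 73 = 3² + 8².
  Combine using the Brahmagupta–Fibonacci identity (a² + b²)(c² + d²) = (ac − bd)² + (ad + bc)² = (ac + bd)² + (ad − bc)²:
  53 · 73 = 3869: from (2² + 7²)(3² + 8²), take (2·3 − 7·8, 2·8 + 7·3) = (6 − 56, 16 + 21) = (-50, 37); dropping signs (only squares matter) gives (50, 37); check 50² + 37² = 2500 + 1369 = 3869 ✓.
  Scale by k = 5: (5·50, 5·37) = (250, 185).
Step 4: Order so x ≤ y and verify: 185² + 250² = 34225 + 62500 = 96725 = n. ✓

n = 96725 = 185² + 250² (one valid representation with x ≤ y).


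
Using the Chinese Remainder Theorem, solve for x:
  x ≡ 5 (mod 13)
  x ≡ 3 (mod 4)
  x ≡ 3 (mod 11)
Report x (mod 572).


Moduli 13, 4, 11 are pairwise coprime; by CRT there is a unique solution modulo M = 13 · 4 · 11 = 572.
Solve pairwise, accumulating the modulus:
  Start with x ≡ 5 (mod 13).
  Combine with x ≡ 3 (mod 4): since gcd(13, 4) = 1, we get a unique residue mod 52.
    Write x = 5 + 13·t and substitute into x ≡ 3 (mod 4): 13·t ≡ 3 − 5 = -2 (mod 4).
    Reduce coefficients mod 4: 1·t ≡ 2 (mod 4).
    So t ≡ 2 (mod 4).
    Then x = 5 + 13·2 = 31, valid modulo lcm(13, 4) = 52: x ≡ 31 (mod 52).
  Combine with x ≡ 3 (mod 11): since gcd(52, 11) = 1, we get a unique residue mod 572.
    Write x = 31 + 52·t and substitute into x ≡ 3 (mod 11): 52·t ≡ 3 − 31 = -28 (mod 11).
    Reduce coefficients mod 11: 8·t ≡ 5 (mod 11).
    The inverse of 8 mod 11 is 7 (since 8·7 = 56 = 5·11 + 1), so t ≡ 7·5 = 35 ≡ 2 (mod 11).
    Then x = 31 + 52·2 = 135, valid modulo lcm(52, 11) = 572: x ≡ 135 (mod 572).
Verify: 135 mod 13 = 5 ✓, 135 mod 4 = 3 ✓, 135 mod 11 = 3 ✓.

x ≡ 135 (mod 572).


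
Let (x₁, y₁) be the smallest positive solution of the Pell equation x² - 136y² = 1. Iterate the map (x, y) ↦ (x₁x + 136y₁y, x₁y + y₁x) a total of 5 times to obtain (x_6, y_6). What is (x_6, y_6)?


Step 1: Find the fundamental solution (x₁, y₁) of x² - 136y² = 1.
  Expand √136 as a continued fraction. a₀ = ⌊√136⌋ = 11; iterate m_{k+1} = d_k·a_k − m_k, d_{k+1} = (136 − m_{k+1}²)/d_k, a_{k+1} = ⌊(a₀ + m_{k+1})/d_{k+1}⌋ (starting m₀ = 0, d₀ = 1), with convergents p_k = a_k·p_{k-1} + p_{k-2}, q_k = a_k·q_{k-1} + q_{k-2} (p₋₁ = 1, q₋₁ = 0):
  k = 0: a₀ = 11; p₀/q₀ = 11/1; p₀² − 136·q₀² = 121 − 136 = -15.
  k = 1: m = 11, d = 15, a = ⌊(11 + 11)/15⌋ = 1; p/q = (1·11 + 1)/(1·1 + 0) = 12/1; p² − 136·q² = 144 − 136 = 8.
  k = 2: m = 4, d = 8, a = ⌊(11 + 4)/8⌋ = 1; p/q = (1·12 + 11)/(1·1 + 1) = 23/2; p² − 136·q² = 529 − 544 = -15.
  k = 3: m = 4, d = 15, a = ⌊(11 + 4)/15⌋ = 1; p/q = (1·23 + 12)/(1·2 + 1) = 35/3; p² − 136·q² = 1225 − 1224 = 1.
  The first convergent with p² − 136·q² = 1 gives the fundamental solution (x₁, y₁) = (35, 3).
Step 2: Apply the recurrence (x_{n+1}, y_{n+1}) = (x₁x_n + 136y₁y_n, x₁y_n + y₁x_n) repeatedly.
  From (x_1, y_1) = (35, 3): x_2 = 35·35 + 136·3·3 = 2449; y_2 = 35·3 + 3·35 = 210.
  From (x_2, y_2) = (2449, 210): x_3 = 35·2449 + 136·3·210 = 171395; y_3 = 35·210 + 3·2449 = 14697.
  From (x_3, y_3) = (171395, 14697): x_4 = 35·171395 + 136·3·14697 = 11995201; y_4 = 35·14697 + 3·171395 = 1028580.
  From (x_4, y_4) = (11995201, 1028580): x_5 = 35·11995201 + 136·3·1028580 = 839492675; y_5 = 35·1028580 + 3·11995201 = 71985903.
  From (x_5, y_5) = (839492675, 71985903): x_6 = 35·839492675 + 136·3·71985903 = 58752492049; y_6 = 35·71985903 + 3·839492675 = 5037984630.
Step 3: Verify x_6² - 136·y_6² = 3451855321967808218401 - 3451855321967808218400 = 1 (should be 1). ✓

(x_1, y_1) = (35, 3); (x_6, y_6) = (58752492049, 5037984630).


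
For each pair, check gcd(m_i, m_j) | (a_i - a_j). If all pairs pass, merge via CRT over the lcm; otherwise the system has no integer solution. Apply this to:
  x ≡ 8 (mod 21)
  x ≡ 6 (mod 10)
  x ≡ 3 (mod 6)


Moduli 21, 10, 6 are not pairwise coprime, so CRT works modulo lcm(m_i) when all pairwise compatibility conditions hold.
Pairwise compatibility: gcd(m_i, m_j) must divide a_i - a_j for every pair.
Merge one congruence at a time:
  Start: x ≡ 8 (mod 21).
  Combine with x ≡ 6 (mod 10): gcd(21, 10) = 1; 6 - 8 = -2, which IS divisible by 1, so compatible.
    Write x = 8 + 21·t and substitute into x ≡ 6 (mod 10): 21·t ≡ 6 − 8 = -2 (mod 10).
    Reduce coefficients mod 10: 1·t ≡ 8 (mod 10).
    So t ≡ 8 (mod 10).
    Then x = 8 + 21·8 = 176, valid modulo lcm(21, 10) = 210: x ≡ 176 (mod 210).
  Combine with x ≡ 3 (mod 6): gcd(210, 6) = 6, and 3 - 176 = -173 is NOT divisible by 6.
    ⇒ system is inconsistent (no integer solution).

No solution (the system is inconsistent).


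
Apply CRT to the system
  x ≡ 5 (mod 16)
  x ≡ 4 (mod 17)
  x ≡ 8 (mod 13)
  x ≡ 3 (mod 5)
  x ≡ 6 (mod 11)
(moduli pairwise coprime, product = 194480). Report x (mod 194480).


Product of moduli M = 16 · 17 · 13 · 5 · 11 = 194480.
Merge one congruence at a time:
  Start: x ≡ 5 (mod 16).
  Combine with x ≡ 4 (mod 17); new modulus lcm = 272.
    Write x = 5 + 16·t and substitute into x ≡ 4 (mod 17): 16·t ≡ 4 − 5 = -1 (mod 17).
    Reduce coefficients mod 17: 16·t ≡ 16 (mod 17).
    The inverse of 16 mod 17 is 16 (since 16·16 = 256 = 15·17 + 1), so t ≡ 16·16 = 256 ≡ 1 (mod 17).
    Then x = 5 + 16·1 = 21, valid modulo lcm(16, 17) = 272: x ≡ 21 (mod 272).
  Combine with x ≡ 8 (mod 13); new modulus lcm = 3536.
    Write x = 21 + 272·t and substitute into x ≡ 8 (mod 13): 272·t ≡ 8 − 21 = -13 (mod 13).
    Reduce coefficients mod 13: 12·t ≡ 0 (mod 13).
    The inverse of 12 mod 13 is 12 (since 12·12 = 144 = 11·13 + 1), so t ≡ 12·0 = 0 ≡ 0 (mod 13).
    Then x = 21 + 272·0 = 21, valid modulo lcm(272, 13) = 3536: x ≡ 21 (mod 3536).
  Combine with x ≡ 3 (mod 5); new modulus lcm = 17680.
    Write x = 21 + 3536·t and substitute into x ≡ 3 (mod 5): 3536·t ≡ 3 − 21 = -18 (mod 5).
    Reduce coefficients mod 5: 1·t ≡ 2 (mod 5).
    So t ≡ 2 (mod 5).
    Then x = 21 + 3536·2 = 7093, valid modulo lcm(3536, 5) = 17680: x ≡ 7093 (mod 17680).
  Combine with x ≡ 6 (mod 11); new modulus lcm = 194480.
    Write x = 7093 + 17680·t and substitute into x ≡ 6 (mod 11): 17680·t ≡ 6 − 7093 = -7087 (mod 11).
    Reduce coefficients mod 11: 3·t ≡ 8 (mod 11).
    The inverse of 3 mod 11 is 4 (since 3·4 = 12 = 1·11 + 1), so t ≡ 4·8 = 32 ≡ 10 (mod 11).
    Then x = 7093 + 17680·10 = 183893, valid modulo lcm(17680, 11) = 194480: x ≡ 183893 (mod 194480).
Verify against each original: 183893 mod 16 = 5, 183893 mod 17 = 4, 183893 mod 13 = 8, 183893 mod 5 = 3, 183893 mod 11 = 6.

x ≡ 183893 (mod 194480).
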